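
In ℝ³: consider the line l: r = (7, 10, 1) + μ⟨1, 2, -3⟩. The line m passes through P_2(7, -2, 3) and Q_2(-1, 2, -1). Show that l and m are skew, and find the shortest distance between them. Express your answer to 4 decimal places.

A direction vector for m is Q_2 − P_2 = (-8, 4, -4).
Common perpendicular direction n = (1, 2, -3) × (-8, 4, -4) = (4, 28, 20).
With w = (7, -2, 3) − (7, 10, 1) = (0, -12, 2), w · n = -296.
Since n ≠ 0 the lines are not parallel, and w · n = -296 ≠ 0 so they do not intersect; hence they are skew.
Distance = |w · n| / |n| = |-296| / √1200 ≈ 8.5448.

8.5448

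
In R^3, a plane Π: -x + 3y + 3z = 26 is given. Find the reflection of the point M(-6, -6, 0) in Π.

λ = (n·M − d)/|n|² = (-12 − 26)/19 = -2.
Reflection = M − 2λn = (-6, -6, 0) − (-4)·(-1, 3, 3) = (-10, 6, 12).

(-10, 6, 12)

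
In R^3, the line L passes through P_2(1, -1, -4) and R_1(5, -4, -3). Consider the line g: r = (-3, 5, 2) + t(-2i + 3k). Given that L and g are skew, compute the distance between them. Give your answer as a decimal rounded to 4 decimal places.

4.7480

A direction vector for L is R_1 − P_2 = (4, -3, 1).
Common perpendicular direction n = (4, -3, 1) × (-2, 0, 3) = (-9, -14, -6).
With w = (-3, 5, 2) − (1, -1, -4) = (-4, 6, 6), w · n = -84.
Distance = |w · n| / |n| = |-84| / √313 ≈ 4.7480.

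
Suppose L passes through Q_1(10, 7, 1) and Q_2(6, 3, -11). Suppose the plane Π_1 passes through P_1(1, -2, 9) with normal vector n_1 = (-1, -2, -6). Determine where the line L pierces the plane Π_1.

(11, 8, 4)

A direction vector for L is Q_2 − Q_1 = (-4, -4, -12).
Π_1: n_1·r = n_1·P_1 gives -x - 2y - 6z = -51.
Substitute r = (10, 7, 1) + t(-4, -4, -12) into the plane: -30 + 84t = -51, so t = -1/4.
Intersection: (10, 7, 1) + (-1/4)·(-4, -4, -12) = (11, 8, 4).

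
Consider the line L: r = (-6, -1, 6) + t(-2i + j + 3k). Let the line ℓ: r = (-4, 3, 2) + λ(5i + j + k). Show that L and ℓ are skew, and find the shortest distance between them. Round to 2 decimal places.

4.97

Common perpendicular direction n = (-2, 1, 3) × (5, 1, 1) = (-2, 17, -7).
With w = (-4, 3, 2) − (-6, -1, 6) = (2, 4, -4), w · n = 92.
Since n ≠ 0 the lines are not parallel, and w · n = 92 ≠ 0 so they do not intersect; hence they are skew.
Distance = |w · n| / |n| = |92| / √342 ≈ 4.97.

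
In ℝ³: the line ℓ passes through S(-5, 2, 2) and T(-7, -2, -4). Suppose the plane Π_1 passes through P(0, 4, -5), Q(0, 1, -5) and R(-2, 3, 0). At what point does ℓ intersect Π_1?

(-4, 4, 5)

A direction vector for ℓ is T − S = (-2, -4, -6).
PQ = (0, -3, 0), PR = (-2, -1, 5); a normal to Π_1 is PQ × PR = (-15, 0, -6).
Using P: Π_1 has equation -15x - 6z = 30.
Substitute r = (-5, 2, 2) + t(-2, -4, -6) into the plane: 63 + 66t = 30, so t = -1/2.
Intersection: (-5, 2, 2) + (-1/2)·(-2, -4, -6) = (-4, 4, 5).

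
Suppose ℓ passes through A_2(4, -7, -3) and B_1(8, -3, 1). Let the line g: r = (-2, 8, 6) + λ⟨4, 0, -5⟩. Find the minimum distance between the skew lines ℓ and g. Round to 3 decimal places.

A direction vector for ℓ is B_1 − A_2 = (4, 4, 4).
Common perpendicular direction n = (4, 4, 4) × (4, 0, -5) = (-20, 36, -16).
With w = (-2, 8, 6) − (4, -7, -3) = (-6, 15, 9), w · n = 516.
Distance = |w · n| / |n| = |516| / √1952 ≈ 11.679.

11.679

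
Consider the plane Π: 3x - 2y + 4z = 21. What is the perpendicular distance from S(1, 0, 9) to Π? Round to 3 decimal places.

n·S − d = (3)·(1) + (-2)·(0) + (4)·(9) − 21 = 18; |n| = √29.
Distance = |18| / √29 = 18/√29 ≈ 3.343.

3.343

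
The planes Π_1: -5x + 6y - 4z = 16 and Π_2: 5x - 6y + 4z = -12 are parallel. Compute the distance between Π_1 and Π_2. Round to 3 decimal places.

0.456

Rescale Π_2 by 1/(-1): -5x + 6y - 4z = 12. Then distance = |16 − 12| / √77 ≈ 0.456.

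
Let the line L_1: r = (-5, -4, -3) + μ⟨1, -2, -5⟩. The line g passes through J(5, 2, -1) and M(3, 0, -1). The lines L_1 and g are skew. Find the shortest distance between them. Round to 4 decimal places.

3.3849

A direction vector for g is M − J = (-2, -2, 0).
Common perpendicular direction n = (1, -2, -5) × (-2, -2, 0) = (-10, 10, -6).
With w = (5, 2, -1) − (-5, -4, -3) = (10, 6, 2), w · n = -52.
Distance = |w · n| / |n| = |-52| / √236 ≈ 3.3849.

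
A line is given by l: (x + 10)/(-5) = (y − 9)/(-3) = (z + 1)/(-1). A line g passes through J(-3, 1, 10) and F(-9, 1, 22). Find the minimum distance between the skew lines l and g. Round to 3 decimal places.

l has direction (-5, -3, -1) through (-10, 9, -1).
A direction vector for g is F − J = (-6, 0, 12).
Common perpendicular direction n = (-5, -3, -1) × (-6, 0, 12) = (-36, 66, -18).
With w = (-3, 1, 10) − (-10, 9, -1) = (7, -8, 11), w · n = -978.
Distance = |w · n| / |n| = |-978| / √5976 ≈ 12.651.

12.651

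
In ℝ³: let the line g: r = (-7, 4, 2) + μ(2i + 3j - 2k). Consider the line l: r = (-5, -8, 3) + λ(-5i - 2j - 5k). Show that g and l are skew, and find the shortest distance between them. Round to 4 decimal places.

Common perpendicular direction n = (2, 3, -2) × (-5, -2, -5) = (-19, 20, 11).
With w = (-5, -8, 3) − (-7, 4, 2) = (2, -12, 1), w · n = -267.
Since n ≠ 0 the lines are not parallel, and w · n = -267 ≠ 0 so they do not intersect; hence they are skew.
Distance = |w · n| / |n| = |-267| / √882 ≈ 8.9904.

8.9904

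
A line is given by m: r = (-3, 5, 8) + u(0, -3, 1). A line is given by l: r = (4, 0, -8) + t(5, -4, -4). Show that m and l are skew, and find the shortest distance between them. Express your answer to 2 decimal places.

Common perpendicular direction n = (0, -3, 1) × (5, -4, -4) = (16, 5, 15).
With w = (4, 0, -8) − (-3, 5, 8) = (7, -5, -16), w · n = -153.
Since n ≠ 0 the lines are not parallel, and w · n = -153 ≠ 0 so they do not intersect; hence they are skew.
Distance = |w · n| / |n| = |-153| / √506 ≈ 6.80.

6.80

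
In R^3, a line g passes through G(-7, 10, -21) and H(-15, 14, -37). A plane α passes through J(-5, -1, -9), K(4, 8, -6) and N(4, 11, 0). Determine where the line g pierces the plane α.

A direction vector for g is H − G = (-8, 4, -16).
JK = (9, 9, 3), JN = (9, 12, 9); a normal to α is JK × JN = (45, -54, 27).
Using J: α has equation 45x - 54y + 27z = -414.
Substitute r = (-7, 10, -21) + t(-8, 4, -16) into the plane: -1422 + (-1008)t = -414, so t = -1.
Intersection: (-7, 10, -21) + (-1)·(-8, 4, -16) = (1, 6, -5).

(1, 6, -5)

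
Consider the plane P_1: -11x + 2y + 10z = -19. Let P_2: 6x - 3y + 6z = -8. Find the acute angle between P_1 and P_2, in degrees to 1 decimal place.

84.9

cos θ = |n₁·n₂| / (|n₁||n₂|) = |-12| / (√225 · √81).
θ = arccos(0.08889) ≈ 84.9°.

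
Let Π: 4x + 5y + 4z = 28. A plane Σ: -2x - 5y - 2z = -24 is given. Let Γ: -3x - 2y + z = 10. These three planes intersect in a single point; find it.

Solving the 3×3 linear system 4x + 5y + 4z = 28, -2x - 5y - 2z = -24, -3x - 2y + z = 10 (e.g. by elimination or Cramer's rule, determinant = -40) gives (-4, 4, 6).

(-4, 4, 6)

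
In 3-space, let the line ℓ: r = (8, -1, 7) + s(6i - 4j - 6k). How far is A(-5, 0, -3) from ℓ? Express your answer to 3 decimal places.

16.263

Taking (8, -1, 7) on ℓ with direction v = (6, -4, -6): w = A − (8, -1, 7) = (-13, 1, -10), and w × v = (-46, -138, 46).
Distance = |w × v| / |v| = √23276 / √88 ≈ 16.263.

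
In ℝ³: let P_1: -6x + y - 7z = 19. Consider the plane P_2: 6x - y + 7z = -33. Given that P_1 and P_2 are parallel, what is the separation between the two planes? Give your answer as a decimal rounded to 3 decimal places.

1.510

Rescale P_2 by 1/(-1): -6x + y - 7z = 33. Then distance = |19 − 33| / √86 ≈ 1.510.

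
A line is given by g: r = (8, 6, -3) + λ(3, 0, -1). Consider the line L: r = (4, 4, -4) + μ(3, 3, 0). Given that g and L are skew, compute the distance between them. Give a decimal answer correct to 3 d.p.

1.508

Common perpendicular direction n = (3, 0, -1) × (3, 3, 0) = (3, -3, 9).
With w = (4, 4, -4) − (8, 6, -3) = (-4, -2, -1), w · n = -15.
Distance = |w · n| / |n| = |-15| / √99 ≈ 1.508.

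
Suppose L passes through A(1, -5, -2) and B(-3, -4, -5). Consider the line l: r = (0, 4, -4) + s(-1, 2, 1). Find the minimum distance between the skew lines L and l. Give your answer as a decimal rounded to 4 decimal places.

5.7735

A direction vector for L is B − A = (-4, 1, -3).
Common perpendicular direction n = (-4, 1, -3) × (-1, 2, 1) = (7, 7, -7).
With w = (0, 4, -4) − (1, -5, -2) = (-1, 9, -2), w · n = 70.
Distance = |w · n| / |n| = |70| / √147 ≈ 5.7735.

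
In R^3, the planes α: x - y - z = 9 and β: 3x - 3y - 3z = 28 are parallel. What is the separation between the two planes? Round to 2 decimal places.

Rescale β by 1/3: x - y - z = 28/3. Then distance = |9 − (28/3)| / √3 ≈ 0.19.

0.19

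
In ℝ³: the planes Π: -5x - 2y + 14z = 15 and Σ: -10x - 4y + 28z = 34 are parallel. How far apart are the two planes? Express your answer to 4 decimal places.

Rescale Σ by 1/2: -5x - 2y + 14z = 17. Then distance = |15 − 17| / √225 ≈ 0.1333.

0.1333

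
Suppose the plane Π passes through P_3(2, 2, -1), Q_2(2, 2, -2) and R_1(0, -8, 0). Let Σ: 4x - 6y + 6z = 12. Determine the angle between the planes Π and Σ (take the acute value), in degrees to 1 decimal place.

P_3Q_2 = (0, 0, -1), P_3R_1 = (-2, -10, 1); a normal to Π is P_3Q_2 × P_3R_1 = (-10, 2, 0).
Using P_3: Π has equation -10x + 2y = -16.
cos θ = |n₁·n₂| / (|n₁||n₂|) = |-52| / (√104 · √88).
θ = arccos(0.54356) ≈ 57.1°.

57.1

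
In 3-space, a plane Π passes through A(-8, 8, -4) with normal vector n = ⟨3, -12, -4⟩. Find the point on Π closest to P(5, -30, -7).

Π: n·r = n·A gives 3x - 12y - 4z = -104.
Foot = P − λn with λ = (n·P − d)/|n|² = (403 − (-104))/169 = 3.
Foot = (5, -30, -7) − 3·(3, -12, -4) = (-4, 6, 5).

(-4, 6, 5)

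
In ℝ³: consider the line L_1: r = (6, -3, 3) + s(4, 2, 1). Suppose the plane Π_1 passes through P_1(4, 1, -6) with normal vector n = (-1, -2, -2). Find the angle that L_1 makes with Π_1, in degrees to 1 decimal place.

46.7

Π_1: n·r = n·P_1 gives -x - 2y - 2z = 6.
sin θ = |n·v| / (|n||v|) = |-10| / (√9 · √21) = 0.72739.
θ ≈ 46.7°.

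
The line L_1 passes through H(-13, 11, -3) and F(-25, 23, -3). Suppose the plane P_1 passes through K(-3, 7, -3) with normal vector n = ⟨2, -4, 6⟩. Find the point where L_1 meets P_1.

A direction vector for L_1 is F − H = (-12, 12, 0).
P_1: n·r = n·K gives 2x - 4y + 6z = -52.
Substitute r = (-13, 11, -3) + t(-12, 12, 0) into the plane: -88 + (-72)t = -52, so t = -1/2.
Intersection: (-13, 11, -3) + (-1/2)·(-12, 12, 0) = (-7, 5, -3).

(-7, 5, -3)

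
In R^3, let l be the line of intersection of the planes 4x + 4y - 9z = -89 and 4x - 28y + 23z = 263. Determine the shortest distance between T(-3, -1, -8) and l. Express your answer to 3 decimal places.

Direction of l: (4, 4, -9) × (4, -28, 23) = (-160, -128, -128).
A point on l: solving the two plane equations with x = -5 gives (-5, -6, 5).
Taking (-5, -6, 5) on l with direction v = (-160, -128, -128): w = T − (-5, -6, 5) = (2, 5, -13), and w × v = (-2304, 2336, 544).
Distance = |w × v| / |v| = √11061248 / √58368 ≈ 13.766.

13.766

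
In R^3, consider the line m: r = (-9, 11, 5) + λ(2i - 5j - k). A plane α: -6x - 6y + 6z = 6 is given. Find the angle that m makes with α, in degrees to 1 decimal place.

12.2

sin θ = |n·v| / (|n||v|) = |12| / (√108 · √30) = 0.21082.
θ ≈ 12.2°.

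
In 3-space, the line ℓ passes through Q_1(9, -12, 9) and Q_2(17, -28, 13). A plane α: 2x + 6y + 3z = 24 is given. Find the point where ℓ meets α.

(3, 0, 6)

A direction vector for ℓ is Q_2 − Q_1 = (8, -16, 4).
Substitute r = (9, -12, 9) + t(8, -16, 4) into the plane: -27 + (-68)t = 24, so t = -3/4.
Intersection: (9, -12, 9) + (-3/4)·(8, -16, 4) = (3, 0, 6).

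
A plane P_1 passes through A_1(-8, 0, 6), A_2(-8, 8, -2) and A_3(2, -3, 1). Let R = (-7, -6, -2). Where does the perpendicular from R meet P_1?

A_1A_2 = (0, 8, -8), A_1A_3 = (10, -3, -5); a normal to P_1 is A_1A_2 × A_1A_3 = (-64, -80, -80).
Using A_1: P_1 has equation -64x - 80y - 80z = 32.
Foot = R − λn with λ = (n·R − d)/|n|² = (1088 − 32)/16896 = 1/16.
Foot = (-7, -6, -2) − (1/16)·(-64, -80, -80) = (-3, -1, 3).

(-3, -1, 3)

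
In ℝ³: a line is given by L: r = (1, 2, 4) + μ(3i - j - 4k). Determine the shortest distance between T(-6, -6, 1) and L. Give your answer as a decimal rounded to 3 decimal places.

11.044

Taking (1, 2, 4) on L with direction v = (3, -1, -4): w = T − (1, 2, 4) = (-7, -8, -3), and w × v = (29, -37, 31).
Distance = |w × v| / |v| = √3171 / √26 ≈ 11.044.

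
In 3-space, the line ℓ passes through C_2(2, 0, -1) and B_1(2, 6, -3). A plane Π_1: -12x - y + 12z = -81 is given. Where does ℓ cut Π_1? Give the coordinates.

A direction vector for ℓ is B_1 − C_2 = (0, 6, -2).
Substitute r = (2, 0, -1) + t(0, 6, -2) into the plane: -36 + (-30)t = -81, so t = 3/2.
Intersection: (2, 0, -1) + (3/2)·(0, 6, -2) = (2, 9, -4).

(2, 9, -4)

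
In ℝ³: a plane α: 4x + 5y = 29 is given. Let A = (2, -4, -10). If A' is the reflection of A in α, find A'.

(10, 6, -10)

λ = (n·A − d)/|n|² = (-12 − 29)/41 = -1.
Reflection = A − 2λn = (2, -4, -10) − (-2)·(4, 5, 0) = (10, 6, -10).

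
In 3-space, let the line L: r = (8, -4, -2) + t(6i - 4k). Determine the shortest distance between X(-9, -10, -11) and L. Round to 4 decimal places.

17.9508

Taking (8, -4, -2) on L with direction v = (6, 0, -4): w = X − (8, -4, -2) = (-17, -6, -9), and w × v = (24, -122, 36).
Distance = |w × v| / |v| = √16756 / √52 ≈ 17.9508.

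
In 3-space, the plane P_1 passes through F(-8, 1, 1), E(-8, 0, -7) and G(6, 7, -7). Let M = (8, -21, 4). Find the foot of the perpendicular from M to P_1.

(-4, 3, 1)

FE = (0, -1, -8), FG = (14, 6, -8); a normal to P_1 is FE × FG = (56, -112, 14).
Using F: P_1 has equation 56x - 112y + 14z = -546.
Foot = M − λn with λ = (n·M − d)/|n|² = (2856 − (-546))/15876 = 3/14.
Foot = (8, -21, 4) − (3/14)·(56, -112, 14) = (-4, 3, 1).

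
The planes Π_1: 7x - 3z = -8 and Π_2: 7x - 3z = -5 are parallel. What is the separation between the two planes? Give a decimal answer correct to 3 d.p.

Same normal n = (7, 0, -3) with |n| = √58; distance = |-8 − (-5)| / |n| = 3/√58 ≈ 0.394.

0.394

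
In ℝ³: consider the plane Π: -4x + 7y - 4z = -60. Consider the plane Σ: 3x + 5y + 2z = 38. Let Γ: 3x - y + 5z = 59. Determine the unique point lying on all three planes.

Solving the 3×3 linear system -4x + 7y - 4z = -60, 3x + 5y + 2z = 38, 3x - y + 5z = 59 (e.g. by elimination or Cramer's rule, determinant = -99) gives (8, 0, 7).

(8, 0, 7)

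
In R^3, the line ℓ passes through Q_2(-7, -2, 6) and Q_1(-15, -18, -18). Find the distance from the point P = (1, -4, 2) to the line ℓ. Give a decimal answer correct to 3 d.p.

8.912

A direction vector for ℓ is Q_1 − Q_2 = (-8, -16, -24).
Taking (-7, -2, 6) on ℓ with direction v = (-8, -16, -24): w = P − (-7, -2, 6) = (8, -2, -4), and w × v = (-16, 224, -144).
Distance = |w × v| / |v| = √71168 / √896 ≈ 8.912.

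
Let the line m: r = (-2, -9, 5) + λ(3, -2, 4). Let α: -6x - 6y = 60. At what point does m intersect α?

Substitute r = (-2, -9, 5) + t(3, -2, 4) into the plane: 66 + (-6)t = 60, so t = 1.
Intersection: (-2, -9, 5) + 1·(3, -2, 4) = (1, -11, 9).

(1, -11, 9)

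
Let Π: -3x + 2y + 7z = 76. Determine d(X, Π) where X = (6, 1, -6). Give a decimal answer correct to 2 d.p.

n·X − d = (-3)·(6) + (2)·(1) + (7)·(-6) − 76 = -134; |n| = √62.
Distance = |-134| / √62 = 134/√62 ≈ 17.02.

17.02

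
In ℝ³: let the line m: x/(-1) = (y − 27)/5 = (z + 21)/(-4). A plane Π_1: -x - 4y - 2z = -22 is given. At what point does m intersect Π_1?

(4, 7, -5)

m has direction (-1, 5, -4) through (0, 27, -21).
Substitute r = (0, 27, -21) + t(-1, 5, -4) into the plane: -66 + (-11)t = -22, so t = -4.
Intersection: (0, 27, -21) + (-4)·(-1, 5, -4) = (4, 7, -5).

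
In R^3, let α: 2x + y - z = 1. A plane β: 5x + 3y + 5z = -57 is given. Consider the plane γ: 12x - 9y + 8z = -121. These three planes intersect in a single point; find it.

Solving the 3×3 linear system 2x + y - z = 1, 5x + 3y + 5z = -57, 12x - 9y + 8z = -121 (e.g. by elimination or Cramer's rule, determinant = 239) gives (-4, 1, -8).

(-4, 1, -8)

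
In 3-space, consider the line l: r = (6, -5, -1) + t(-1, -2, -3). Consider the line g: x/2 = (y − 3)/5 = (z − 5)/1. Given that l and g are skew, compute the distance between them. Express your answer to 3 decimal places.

g has direction (2, 5, 1) through (0, 3, 5).
Common perpendicular direction n = (-1, -2, -3) × (2, 5, 1) = (13, -5, -1).
With w = (0, 3, 5) − (6, -5, -1) = (-6, 8, 6), w · n = -124.
Distance = |w · n| / |n| = |-124| / √195 ≈ 8.880.

8.880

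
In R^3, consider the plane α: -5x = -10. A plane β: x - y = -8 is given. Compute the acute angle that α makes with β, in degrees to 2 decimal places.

45.00

cos θ = |n₁·n₂| / (|n₁||n₂|) = |-5| / (√25 · √2).
θ = arccos(0.70711) ≈ 45.00°.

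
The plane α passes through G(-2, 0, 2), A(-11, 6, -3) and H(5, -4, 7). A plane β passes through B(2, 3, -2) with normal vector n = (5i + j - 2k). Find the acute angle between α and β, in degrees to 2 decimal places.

GA = (-9, 6, -5), GH = (7, -4, 5); a normal to α is GA × GH = (10, 10, -6).
Using G: α has equation 10x + 10y - 6z = -32.
β: n·r = n·B gives 5x + y - 2z = 17.
cos θ = |n₁·n₂| / (|n₁||n₂|) = |72| / (√236 · √30).
θ = arccos(0.85569) ≈ 31.16°.

31.16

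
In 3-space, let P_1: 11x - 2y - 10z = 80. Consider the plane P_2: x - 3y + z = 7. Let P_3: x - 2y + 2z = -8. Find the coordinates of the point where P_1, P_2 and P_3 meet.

(-2, -6, -9)

Solving the 3×3 linear system 11x - 2y - 10z = 80, x - 3y + z = 7, x - 2y + 2z = -8 (e.g. by elimination or Cramer's rule, determinant = -52) gives (-2, -6, -9).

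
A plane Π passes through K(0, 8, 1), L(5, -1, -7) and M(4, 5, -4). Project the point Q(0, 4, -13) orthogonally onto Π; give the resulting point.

KL = (5, -9, -8), KM = (4, -3, -5); a normal to Π is KL × KM = (21, -7, 21).
Using K: Π has equation 21x - 7y + 21z = -35.
Foot = Q − λn with λ = (n·Q − d)/|n|² = (-301 − (-35))/931 = -2/7.
Foot = (0, 4, -13) − (-2/7)·(21, -7, 21) = (6, 2, -7).

(6, 2, -7)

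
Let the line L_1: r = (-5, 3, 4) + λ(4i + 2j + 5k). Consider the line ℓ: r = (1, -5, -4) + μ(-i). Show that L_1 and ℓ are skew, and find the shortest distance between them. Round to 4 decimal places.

Common perpendicular direction n = (4, 2, 5) × (-1, 0, 0) = (0, -5, 2).
With w = (1, -5, -4) − (-5, 3, 4) = (6, -8, -8), w · n = 24.
Since n ≠ 0 the lines are not parallel, and w · n = 24 ≠ 0 so they do not intersect; hence they are skew.
Distance = |w · n| / |n| = |24| / √29 ≈ 4.4567.

4.4567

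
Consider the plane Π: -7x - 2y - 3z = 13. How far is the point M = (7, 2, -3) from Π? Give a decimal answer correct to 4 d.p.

7.2390

n·M − d = (-7)·(7) + (-2)·(2) + (-3)·(-3) − 13 = -57; |n| = √62.
Distance = |-57| / √62 = 57/√62 ≈ 7.2390.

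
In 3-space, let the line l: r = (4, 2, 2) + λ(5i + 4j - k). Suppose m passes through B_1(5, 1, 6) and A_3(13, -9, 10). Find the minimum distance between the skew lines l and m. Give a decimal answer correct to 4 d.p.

3.3849

A direction vector for m is A_3 − B_1 = (8, -10, 4).
Common perpendicular direction n = (5, 4, -1) × (8, -10, 4) = (6, -28, -82).
With w = (5, 1, 6) − (4, 2, 2) = (1, -1, 4), w · n = -294.
Distance = |w · n| / |n| = |-294| / √7544 ≈ 3.3849.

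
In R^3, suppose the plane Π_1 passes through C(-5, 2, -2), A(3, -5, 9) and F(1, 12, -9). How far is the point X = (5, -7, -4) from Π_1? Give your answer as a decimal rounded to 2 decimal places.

CA = (8, -7, 11), CF = (6, 10, -7); a normal to Π_1 is CA × CF = (-61, 122, 122).
Using C: Π_1 has equation -61x + 122y + 122z = 305.
n·X − d = (-61)·(5) + (122)·(-7) + (122)·(-4) − 305 = -1952; |n| = √33489.
Distance = |-1952| / √33489 = 1952/√33489 ≈ 10.67.

10.67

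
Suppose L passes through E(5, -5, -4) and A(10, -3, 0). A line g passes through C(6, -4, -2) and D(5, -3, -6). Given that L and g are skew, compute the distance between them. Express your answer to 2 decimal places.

A direction vector for L is A − E = (5, 2, 4).
A direction vector for g is D − C = (-1, 1, -4).
Common perpendicular direction n = (5, 2, 4) × (-1, 1, -4) = (-12, 16, 7).
With w = (6, -4, -2) − (5, -5, -4) = (1, 1, 2), w · n = 18.
Distance = |w · n| / |n| = |18| / √449 ≈ 0.85.

0.85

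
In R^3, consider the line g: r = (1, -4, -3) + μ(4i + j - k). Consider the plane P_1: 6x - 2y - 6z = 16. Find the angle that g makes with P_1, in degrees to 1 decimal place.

sin θ = |n·v| / (|n||v|) = |28| / (√76 · √18) = 0.75703.
θ ≈ 49.2°.

49.2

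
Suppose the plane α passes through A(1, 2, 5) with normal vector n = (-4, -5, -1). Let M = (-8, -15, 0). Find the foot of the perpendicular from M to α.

(4, 0, 3)

α: n·r = n·A gives -4x - 5y - z = -19.
Foot = M − λn with λ = (n·M − d)/|n|² = (107 − (-19))/42 = 3.
Foot = (-8, -15, 0) − 3·(-4, -5, -1) = (4, 0, 3).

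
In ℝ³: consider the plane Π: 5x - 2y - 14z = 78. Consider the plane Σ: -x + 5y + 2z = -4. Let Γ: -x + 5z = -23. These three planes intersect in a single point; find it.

(8, 2, -3)

Solving the 3×3 linear system 5x - 2y - 14z = 78, -x + 5y + 2z = -4, -x + 5z = -23 (e.g. by elimination or Cramer's rule, determinant = 49) gives (8, 2, -3).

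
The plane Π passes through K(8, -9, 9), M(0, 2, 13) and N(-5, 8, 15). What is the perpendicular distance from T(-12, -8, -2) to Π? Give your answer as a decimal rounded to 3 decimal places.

4.936

KM = (-8, 11, 4), KN = (-13, 17, 6); a normal to Π is KM × KN = (-2, -4, 7).
Using K: Π has equation -2x - 4y + 7z = 83.
n·T − d = (-2)·(-12) + (-4)·(-8) + (7)·(-2) − 83 = -41; |n| = √69.
Distance = |-41| / √69 = 41/√69 ≈ 4.936.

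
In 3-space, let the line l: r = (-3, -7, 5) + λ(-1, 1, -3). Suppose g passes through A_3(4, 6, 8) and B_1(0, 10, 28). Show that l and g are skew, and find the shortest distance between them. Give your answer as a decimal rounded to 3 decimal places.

14.142

A direction vector for g is B_1 − A_3 = (-4, 4, 20).
Common perpendicular direction n = (-1, 1, -3) × (-4, 4, 20) = (32, 32, 0).
With w = (4, 6, 8) − (-3, -7, 5) = (7, 13, 3), w · n = 640.
Since n ≠ 0 the lines are not parallel, and w · n = 640 ≠ 0 so they do not intersect; hence they are skew.
Distance = |w · n| / |n| = |640| / √2048 ≈ 14.142.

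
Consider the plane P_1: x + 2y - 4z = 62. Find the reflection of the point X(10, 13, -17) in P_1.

λ = (n·X − d)/|n|² = (104 − 62)/21 = 2.
Reflection = X − 2λn = (10, 13, -17) − 4·(1, 2, -4) = (6, 5, -1).

(6, 5, -1)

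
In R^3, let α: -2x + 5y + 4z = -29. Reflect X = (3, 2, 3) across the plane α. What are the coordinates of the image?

λ = (n·X − d)/|n|² = (16 − (-29))/45 = 1.
Reflection = X − 2λn = (3, 2, 3) − 2·(-2, 5, 4) = (7, -8, -5).

(7, -8, -5)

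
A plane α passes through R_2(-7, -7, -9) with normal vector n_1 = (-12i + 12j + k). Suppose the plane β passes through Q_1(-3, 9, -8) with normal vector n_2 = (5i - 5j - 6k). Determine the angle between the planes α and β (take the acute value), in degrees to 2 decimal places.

α: n_1·r = n_1·R_2 gives -12x + 12y + z = -9.
β: n_2·r = n_2·Q_1 gives 5x - 5y - 6z = -12.
cos θ = |n₁·n₂| / (|n₁||n₂|) = |-126| / (√289 · √86).
θ = arccos(0.79923) ≈ 36.94°.

36.94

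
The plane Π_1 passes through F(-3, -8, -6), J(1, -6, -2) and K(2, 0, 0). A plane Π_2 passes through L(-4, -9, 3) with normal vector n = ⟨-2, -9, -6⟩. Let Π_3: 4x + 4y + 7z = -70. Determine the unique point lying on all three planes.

FJ = (4, 2, 4), FK = (5, 8, 6); a normal to Π_1 is FJ × FK = (-20, -4, 22).
Using F: Π_1 has equation -20x - 4y + 22z = -40.
Π_2: n·r = n·L gives -2x - 9y - 6z = 71.
Solving the 3×3 linear system -20x - 4y + 22z = -40, -2x - 9y - 6z = 71, 4x + 4y + 7z = -70 (e.g. by elimination or Cramer's rule, determinant = 1436) gives (-4, -3, -6).

(-4, -3, -6)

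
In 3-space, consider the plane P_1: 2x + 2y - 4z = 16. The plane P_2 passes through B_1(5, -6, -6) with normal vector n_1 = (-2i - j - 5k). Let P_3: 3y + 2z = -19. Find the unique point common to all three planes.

P_2: n_1·r = n_1·B_1 gives -2x - y - 5z = 26.
Solving the 3×3 linear system 2x + 2y - 4z = 16, -2x - y - 5z = 26, 3y + 2z = -19 (e.g. by elimination or Cramer's rule, determinant = 58) gives (1, -3, -5).

(1, -3, -5)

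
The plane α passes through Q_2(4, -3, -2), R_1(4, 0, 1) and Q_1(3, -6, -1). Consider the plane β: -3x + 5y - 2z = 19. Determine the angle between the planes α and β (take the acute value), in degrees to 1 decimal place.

Q_2R_1 = (0, 3, 3), Q_2Q_1 = (-1, -3, 1); a normal to α is Q_2R_1 × Q_2Q_1 = (12, -3, 3).
Using Q_2: α has equation 12x - 3y + 3z = 51.
cos θ = |n₁·n₂| / (|n₁||n₂|) = |-57| / (√162 · √38).
θ = arccos(0.72648) ≈ 43.4°.

43.4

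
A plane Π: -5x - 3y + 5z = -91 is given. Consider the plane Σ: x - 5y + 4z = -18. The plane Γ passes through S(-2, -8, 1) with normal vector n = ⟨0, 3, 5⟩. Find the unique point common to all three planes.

Γ: n·r = n·S gives 3y + 5z = -19.
Solving the 3×3 linear system -5x - 3y + 5z = -91, x - 5y + 4z = -18, 3y + 5z = -19 (e.g. by elimination or Cramer's rule, determinant = 215) gives (12, 2, -5).

(12, 2, -5)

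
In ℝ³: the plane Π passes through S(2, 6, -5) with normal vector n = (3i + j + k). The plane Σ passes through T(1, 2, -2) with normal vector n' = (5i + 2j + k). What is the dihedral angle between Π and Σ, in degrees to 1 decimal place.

7.7

Π: n·r = n·S gives 3x + y + z = 7.
Σ: n'·r = n'·T gives 5x + 2y + z = 7.
cos θ = |n₁·n₂| / (|n₁||n₂|) = |18| / (√11 · √30).
θ = arccos(0.99087) ≈ 7.7°.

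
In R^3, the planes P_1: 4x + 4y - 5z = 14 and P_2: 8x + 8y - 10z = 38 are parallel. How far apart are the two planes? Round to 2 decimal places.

0.66

Rescale P_2 by 1/2: 4x + 4y - 5z = 19. Then distance = |14 − 19| / √57 ≈ 0.66.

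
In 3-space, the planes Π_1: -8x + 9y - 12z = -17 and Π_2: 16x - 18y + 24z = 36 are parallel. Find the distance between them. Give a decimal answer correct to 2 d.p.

0.06

Rescale Π_2 by 1/(-2): -8x + 9y - 12z = -18. Then distance = |-17 − (-18)| / √289 ≈ 0.06.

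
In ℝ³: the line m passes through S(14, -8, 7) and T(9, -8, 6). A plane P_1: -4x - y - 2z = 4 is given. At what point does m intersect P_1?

(-1, -8, 4)

A direction vector for m is T − S = (-5, 0, -1).
Substitute r = (14, -8, 7) + t(-5, 0, -1) into the plane: -62 + 22t = 4, so t = 3.
Intersection: (14, -8, 7) + 3·(-5, 0, -1) = (-1, -8, 4).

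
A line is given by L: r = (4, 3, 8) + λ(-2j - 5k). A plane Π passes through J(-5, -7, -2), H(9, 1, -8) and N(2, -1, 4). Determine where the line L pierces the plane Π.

(4, -1, -2)

JH = (14, 8, -6), JN = (7, 6, 6); a normal to Π is JH × JN = (84, -126, 28).
Using J: Π has equation 84x - 126y + 28z = 406.
Substitute r = (4, 3, 8) + t(0, -2, -5) into the plane: 182 + 112t = 406, so t = 2.
Intersection: (4, 3, 8) + 2·(0, -2, -5) = (4, -1, -2).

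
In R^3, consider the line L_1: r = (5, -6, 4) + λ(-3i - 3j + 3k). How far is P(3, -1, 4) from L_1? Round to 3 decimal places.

5.099

Taking (5, -6, 4) on L_1 with direction v = (-3, -3, 3): w = P − (5, -6, 4) = (-2, 5, 0), and w × v = (15, 6, 21).
Distance = |w × v| / |v| = √702 / √27 ≈ 5.099.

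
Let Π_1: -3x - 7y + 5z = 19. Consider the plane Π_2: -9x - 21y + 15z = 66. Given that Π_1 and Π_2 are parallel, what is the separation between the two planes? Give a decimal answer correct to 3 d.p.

Rescale Π_2 by 1/3: -3x - 7y + 5z = 22. Then distance = |19 − 22| / √83 ≈ 0.329.

0.329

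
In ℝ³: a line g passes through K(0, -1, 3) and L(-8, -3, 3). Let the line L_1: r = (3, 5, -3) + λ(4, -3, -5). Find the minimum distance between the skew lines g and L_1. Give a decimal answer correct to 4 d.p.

7.7023

A direction vector for g is L − K = (-8, -2, 0).
Common perpendicular direction n = (-8, -2, 0) × (4, -3, -5) = (10, -40, 32).
With w = (3, 5, -3) − (0, -1, 3) = (3, 6, -6), w · n = -402.
Distance = |w · n| / |n| = |-402| / √2724 ≈ 7.7023.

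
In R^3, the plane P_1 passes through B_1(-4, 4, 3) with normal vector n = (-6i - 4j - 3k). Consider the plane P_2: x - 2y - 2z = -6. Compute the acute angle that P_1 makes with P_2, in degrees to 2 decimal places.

70.04

P_1: n·r = n·B_1 gives -6x - 4y - 3z = -1.
cos θ = |n₁·n₂| / (|n₁||n₂|) = |8| / (√61 · √9).
θ = arccos(0.34143) ≈ 70.04°.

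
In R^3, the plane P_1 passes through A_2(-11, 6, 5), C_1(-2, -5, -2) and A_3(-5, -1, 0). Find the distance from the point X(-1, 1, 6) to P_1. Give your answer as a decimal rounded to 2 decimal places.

6.53

A_2C_1 = (9, -11, -7), A_2A_3 = (6, -7, -5); a normal to P_1 is A_2C_1 × A_2A_3 = (6, 3, 3).
Using A_2: P_1 has equation 6x + 3y + 3z = -33.
n·X − d = (6)·(-1) + (3)·(1) + (3)·(6) − (-33) = 48; |n| = √54.
Distance = |48| / √54 = 48/√54 ≈ 6.53.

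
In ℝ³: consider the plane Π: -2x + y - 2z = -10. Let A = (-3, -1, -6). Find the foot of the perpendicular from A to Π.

Foot = A − λn with λ = (n·A − d)/|n|² = (17 − (-10))/9 = 3.
Foot = (-3, -1, -6) − 3·(-2, 1, -2) = (3, -4, 0).

(3, -4, 0)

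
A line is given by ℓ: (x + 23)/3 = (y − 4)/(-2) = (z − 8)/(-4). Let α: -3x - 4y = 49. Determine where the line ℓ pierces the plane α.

ℓ has direction (3, -2, -4) through (-23, 4, 8).
Substitute r = (-23, 4, 8) + t(3, -2, -4) into the plane: 53 + (-1)t = 49, so t = 4.
Intersection: (-23, 4, 8) + 4·(3, -2, -4) = (-11, -4, -8).

(-11, -4, -8)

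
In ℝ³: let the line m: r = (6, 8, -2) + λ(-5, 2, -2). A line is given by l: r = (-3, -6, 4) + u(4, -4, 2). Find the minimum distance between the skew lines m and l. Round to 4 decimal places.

6.2470

Common perpendicular direction n = (-5, 2, -2) × (4, -4, 2) = (-4, 2, 12).
With w = (-3, -6, 4) − (6, 8, -2) = (-9, -14, 6), w · n = 80.
Distance = |w · n| / |n| = |80| / √164 ≈ 6.2470.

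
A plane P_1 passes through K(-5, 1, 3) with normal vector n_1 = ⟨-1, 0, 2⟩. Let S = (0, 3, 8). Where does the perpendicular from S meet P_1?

(1, 3, 6)

P_1: n_1·r = n_1·K gives -x + 2z = 11.
Foot = S − λn with λ = (n·S − d)/|n|² = (16 − 11)/5 = 1.
Foot = (0, 3, 8) − 1·(-1, 0, 2) = (1, 3, 6).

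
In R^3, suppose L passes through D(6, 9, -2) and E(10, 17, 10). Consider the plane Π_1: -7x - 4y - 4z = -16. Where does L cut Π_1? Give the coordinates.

A direction vector for L is E − D = (4, 8, 12).
Substitute r = (6, 9, -2) + t(4, 8, 12) into the plane: -70 + (-108)t = -16, so t = -1/2.
Intersection: (6, 9, -2) + (-1/2)·(4, 8, 12) = (4, 5, -8).

(4, 5, -8)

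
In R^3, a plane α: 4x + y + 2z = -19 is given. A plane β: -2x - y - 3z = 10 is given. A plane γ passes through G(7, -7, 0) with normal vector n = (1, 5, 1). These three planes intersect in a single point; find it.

(-4, -5, 1)

γ: n·r = n·G gives x + 5y + z = -28.
Solving the 3×3 linear system 4x + y + 2z = -19, -2x - y - 3z = 10, x + 5y + z = -28 (e.g. by elimination or Cramer's rule, determinant = 37) gives (-4, -5, 1).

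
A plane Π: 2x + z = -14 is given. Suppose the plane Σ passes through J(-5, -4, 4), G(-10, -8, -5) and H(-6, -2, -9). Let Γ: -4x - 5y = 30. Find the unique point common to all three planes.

(-5, -2, -4)

JG = (-5, -4, -9), JH = (-1, 2, -13); a normal to Σ is JG × JH = (70, -56, -14).
Using J: Σ has equation 70x - 56y - 14z = -182.
Solving the 3×3 linear system 2x + z = -14, 70x - 56y - 14z = -182, -4x - 5y = 30 (e.g. by elimination or Cramer's rule, determinant = -714) gives (-5, -2, -4).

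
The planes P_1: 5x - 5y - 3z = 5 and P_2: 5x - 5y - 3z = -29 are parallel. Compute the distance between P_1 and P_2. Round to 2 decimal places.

Same normal n = (5, -5, -3) with |n| = √59; distance = |5 − (-29)| / |n| = 34/√59 ≈ 4.43.

4.43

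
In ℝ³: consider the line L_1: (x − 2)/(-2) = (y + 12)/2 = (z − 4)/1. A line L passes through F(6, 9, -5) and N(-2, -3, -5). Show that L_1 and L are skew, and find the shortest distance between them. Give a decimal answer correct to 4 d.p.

L_1 has direction (-2, 2, 1) through (2, -12, 4).
A direction vector for L is N − F = (-8, -12, 0).
Common perpendicular direction n = (-2, 2, 1) × (-8, -12, 0) = (12, -8, 40).
With w = (6, 9, -5) − (2, -12, 4) = (4, 21, -9), w · n = -480.
Since n ≠ 0 the lines are not parallel, and w · n = -480 ≠ 0 so they do not intersect; hence they are skew.
Distance = |w · n| / |n| = |-480| / √1808 ≈ 11.2887.

11.2887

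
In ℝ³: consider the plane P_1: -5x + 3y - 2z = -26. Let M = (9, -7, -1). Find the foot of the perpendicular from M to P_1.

(4, -4, -3)

Foot = M − λn with λ = (n·M − d)/|n|² = (-64 − (-26))/38 = -1.
Foot = (9, -7, -1) − (-1)·(-5, 3, -2) = (4, -4, -3).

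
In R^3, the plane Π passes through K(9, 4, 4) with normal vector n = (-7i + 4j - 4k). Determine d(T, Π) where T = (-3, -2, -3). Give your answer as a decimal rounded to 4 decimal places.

Π: n·r = n·K gives -7x + 4y - 4z = -63.
n·T − d = (-7)·(-3) + (4)·(-2) + (-4)·(-3) − (-63) = 88; |n| = √81.
Distance = |88| / √81 = 88/√81 ≈ 9.7778.

9.7778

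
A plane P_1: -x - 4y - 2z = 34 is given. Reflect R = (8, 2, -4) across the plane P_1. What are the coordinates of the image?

λ = (n·R − d)/|n|² = (-8 − 34)/21 = -2.
Reflection = R − 2λn = (8, 2, -4) − (-4)·(-1, -4, -2) = (4, -14, -12).

(4, -14, -12)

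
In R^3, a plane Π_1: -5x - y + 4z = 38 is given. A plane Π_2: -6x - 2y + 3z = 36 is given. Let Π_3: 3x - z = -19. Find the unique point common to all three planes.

(-5, 3, 4)

Solving the 3×3 linear system -5x - y + 4z = 38, -6x - 2y + 3z = 36, 3x - z = -19 (e.g. by elimination or Cramer's rule, determinant = 11) gives (-5, 3, 4).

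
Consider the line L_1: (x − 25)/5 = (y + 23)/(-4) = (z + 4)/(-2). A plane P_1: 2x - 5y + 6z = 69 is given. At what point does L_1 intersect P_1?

L_1 has direction (5, -4, -2) through (25, -23, -4).
Substitute r = (25, -23, -4) + t(5, -4, -2) into the plane: 141 + 18t = 69, so t = -4.
Intersection: (25, -23, -4) + (-4)·(5, -4, -2) = (5, -7, 4).

(5, -7, 4)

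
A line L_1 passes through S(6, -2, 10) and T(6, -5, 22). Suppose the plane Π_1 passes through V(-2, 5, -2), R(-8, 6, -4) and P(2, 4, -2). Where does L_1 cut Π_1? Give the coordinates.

(6, 2, -6)

A direction vector for L_1 is T − S = (0, -3, 12).
VR = (-6, 1, -2), VP = (4, -1, 0); a normal to Π_1 is VR × VP = (-2, -8, 2).
Using V: Π_1 has equation -2x - 8y + 2z = -40.
Substitute r = (6, -2, 10) + t(0, -3, 12) into the plane: 24 + 48t = -40, so t = -4/3.
Intersection: (6, -2, 10) + (-4/3)·(0, -3, 12) = (6, 2, -6).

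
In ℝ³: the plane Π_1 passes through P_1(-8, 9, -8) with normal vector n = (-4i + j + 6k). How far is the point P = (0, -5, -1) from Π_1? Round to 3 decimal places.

0.549

Π_1: n·r = n·P_1 gives -4x + y + 6z = -7.
n·P − d = (-4)·(0) + (1)·(-5) + (6)·(-1) − (-7) = -4; |n| = √53.
Distance = |-4| / √53 = 4/√53 ≈ 0.549.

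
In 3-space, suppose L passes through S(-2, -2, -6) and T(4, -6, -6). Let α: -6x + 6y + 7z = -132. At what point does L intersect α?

(7, -8, -6)

A direction vector for L is T − S = (6, -4, 0).
Substitute r = (-2, -2, -6) + t(6, -4, 0) into the plane: -42 + (-60)t = -132, so t = 3/2.
Intersection: (-2, -2, -6) + (3/2)·(6, -4, 0) = (7, -8, -6).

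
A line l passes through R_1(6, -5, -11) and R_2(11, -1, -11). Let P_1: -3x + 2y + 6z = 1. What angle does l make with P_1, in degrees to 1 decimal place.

A direction vector for l is R_2 − R_1 = (5, 4, 0).
sin θ = |n·v| / (|n||v|) = |-7| / (√49 · √41) = 0.15617.
θ ≈ 9.0°.

9.0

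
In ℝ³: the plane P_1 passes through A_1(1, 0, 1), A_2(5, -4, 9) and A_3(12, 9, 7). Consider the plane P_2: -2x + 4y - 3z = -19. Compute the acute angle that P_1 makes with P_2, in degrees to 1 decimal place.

A_1A_2 = (4, -4, 8), A_1A_3 = (11, 9, 6); a normal to P_1 is A_1A_2 × A_1A_3 = (-96, 64, 80).
Using A_1: P_1 has equation -96x + 64y + 80z = -16.
cos θ = |n₁·n₂| / (|n₁||n₂|) = |208| / (√19712 · √29).
θ = arccos(0.27511) ≈ 74.0°.

74.0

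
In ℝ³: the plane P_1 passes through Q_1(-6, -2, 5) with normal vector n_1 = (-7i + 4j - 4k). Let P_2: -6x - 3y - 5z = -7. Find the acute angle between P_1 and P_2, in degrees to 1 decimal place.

48.4

P_1: n_1·r = n_1·Q_1 gives -7x + 4y - 4z = 14.
cos θ = |n₁·n₂| / (|n₁||n₂|) = |50| / (√81 · √70).
θ = arccos(0.66402) ≈ 48.4°.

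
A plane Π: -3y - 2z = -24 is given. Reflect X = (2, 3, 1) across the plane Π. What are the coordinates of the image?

λ = (n·X − d)/|n|² = (-11 − (-24))/13 = 1.
Reflection = X − 2λn = (2, 3, 1) − 2·(0, -3, -2) = (2, 9, 5).

(2, 9, 5)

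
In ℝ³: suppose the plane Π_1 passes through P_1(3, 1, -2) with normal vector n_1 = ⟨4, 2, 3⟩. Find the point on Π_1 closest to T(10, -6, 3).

Π_1: n_1·r = n_1·P_1 gives 4x + 2y + 3z = 8.
Foot = T − λn with λ = (n·T − d)/|n|² = (37 − 8)/29 = 1.
Foot = (10, -6, 3) − 1·(4, 2, 3) = (6, -8, 0).

(6, -8, 0)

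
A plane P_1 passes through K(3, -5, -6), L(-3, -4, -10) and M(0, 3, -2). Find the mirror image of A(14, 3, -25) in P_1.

KL = (-6, 1, -4), KM = (-3, 8, 4); a normal to P_1 is KL × KM = (36, 36, -45).
Using K: P_1 has equation 36x + 36y - 45z = 198.
λ = (n·A − d)/|n|² = (1737 − 198)/4617 = 1/3.
Reflection = A − 2λn = (14, 3, -25) − (2/3)·(36, 36, -45) = (-10, -21, 5).

(-10, -21, 5)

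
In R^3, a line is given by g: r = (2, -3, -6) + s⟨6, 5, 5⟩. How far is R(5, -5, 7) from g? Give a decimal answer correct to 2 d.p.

Taking (2, -3, -6) on g with direction v = (6, 5, 5): w = R − (2, -3, -6) = (3, -2, 13), and w × v = (-75, 63, 27).
Distance = |w × v| / |v| = √10323 / √86 ≈ 10.96.

10.96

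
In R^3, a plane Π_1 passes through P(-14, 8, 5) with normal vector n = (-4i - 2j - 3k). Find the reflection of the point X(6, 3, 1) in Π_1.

(-10, -5, -11)

Π_1: n·r = n·P gives -4x - 2y - 3z = 25.
λ = (n·X − d)/|n|² = (-33 − 25)/29 = -2.
Reflection = X − 2λn = (6, 3, 1) − (-4)·(-4, -2, -3) = (-10, -5, -11).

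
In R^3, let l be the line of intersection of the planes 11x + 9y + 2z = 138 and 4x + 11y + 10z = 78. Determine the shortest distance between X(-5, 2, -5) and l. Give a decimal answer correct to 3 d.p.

13.038

Direction of l: (11, 9, 2) × (4, 11, 10) = (68, -102, 85).
A point on l: solving the two plane equations with x = 8 gives (8, 6, -2).
Taking (8, 6, -2) on l with direction v = (68, -102, 85): w = X − (8, 6, -2) = (-13, -4, -3), and w × v = (-646, 901, 1598).
Distance = |w × v| / |v| = √3782721 / √22253 ≈ 13.038.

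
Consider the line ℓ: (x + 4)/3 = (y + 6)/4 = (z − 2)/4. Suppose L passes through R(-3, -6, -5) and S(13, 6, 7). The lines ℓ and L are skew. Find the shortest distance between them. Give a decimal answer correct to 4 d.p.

ℓ has direction (3, 4, 4) through (-4, -6, 2).
A direction vector for L is S − R = (16, 12, 12).
Common perpendicular direction n = (3, 4, 4) × (16, 12, 12) = (0, 28, -28).
With w = (-3, -6, -5) − (-4, -6, 2) = (1, 0, -7), w · n = 196.
Distance = |w · n| / |n| = |196| / √1568 ≈ 4.9497.

4.9497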